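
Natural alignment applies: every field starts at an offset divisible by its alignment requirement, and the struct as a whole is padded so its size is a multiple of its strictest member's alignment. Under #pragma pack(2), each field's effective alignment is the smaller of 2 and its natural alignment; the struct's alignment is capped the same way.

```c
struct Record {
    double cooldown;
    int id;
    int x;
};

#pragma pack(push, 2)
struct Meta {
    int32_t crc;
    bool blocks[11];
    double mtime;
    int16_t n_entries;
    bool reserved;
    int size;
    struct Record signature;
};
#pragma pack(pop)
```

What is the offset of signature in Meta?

32

Record: @0: cooldown [8B, align 8] → 8; @8: id [4B, align 4] → 12; @12: x [4B, align 4] → 16; size 16, align 8
@0: crc [4B, align 2] → 4
@4: blocks [11B, align 1] → 15
+1 pad (align 2)
@16: mtime [8B, align 2] → 24
@24: n_entries [2B, align 2] → 26
@26: reserved [1B, align 1] → 27
+1 pad (align 2)
@28: size [4B, align 2] → 32
@32: signature [16B, align 2] → 48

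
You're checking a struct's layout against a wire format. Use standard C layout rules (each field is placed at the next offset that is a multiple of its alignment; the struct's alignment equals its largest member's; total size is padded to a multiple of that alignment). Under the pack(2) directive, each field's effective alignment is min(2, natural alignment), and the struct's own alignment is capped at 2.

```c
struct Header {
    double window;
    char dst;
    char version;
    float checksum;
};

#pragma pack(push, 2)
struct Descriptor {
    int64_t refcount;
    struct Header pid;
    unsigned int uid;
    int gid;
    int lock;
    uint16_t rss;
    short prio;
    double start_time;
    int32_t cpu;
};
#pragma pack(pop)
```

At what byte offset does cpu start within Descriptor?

Header: 0..8  window  (8B, 8-aligned); 8..9  dst  (1B, 1-aligned); 9..10  version  (1B, 1-aligned); 10..12  -- padding (2B); 12..16  checksum  (4B, 4-aligned); sizeof = 16, alignof = 8
0..8  refcount  (8B, 2-aligned)
8..24  pid  (16B, 2-aligned)
24..28  uid  (4B, 2-aligned)
28..32  gid  (4B, 2-aligned)
32..36  lock  (4B, 2-aligned)
36..38  rss  (2B, 2-aligned)
38..40  prio  (2B, 2-aligned)
40..48  start_time  (8B, 2-aligned)
48..52  cpu  (4B, 2-aligned)

48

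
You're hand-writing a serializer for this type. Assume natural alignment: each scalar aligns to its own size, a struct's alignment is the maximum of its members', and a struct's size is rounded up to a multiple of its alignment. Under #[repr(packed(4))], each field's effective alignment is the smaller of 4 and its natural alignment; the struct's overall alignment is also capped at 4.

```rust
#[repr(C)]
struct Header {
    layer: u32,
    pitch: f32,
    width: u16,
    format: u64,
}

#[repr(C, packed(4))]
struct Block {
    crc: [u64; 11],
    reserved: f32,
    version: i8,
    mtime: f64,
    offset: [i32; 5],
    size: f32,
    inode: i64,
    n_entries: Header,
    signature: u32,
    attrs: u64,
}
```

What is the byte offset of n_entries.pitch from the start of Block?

Header: 0..4  layer  (4B, 4-aligned); 4..8  pitch  (4B, 4-aligned); 8..10  width  (2B, 2-aligned); 10..16  -- padding (6B); 16..24  format  (8B, 8-aligned); sizeof = 24, alignof = 8
0..88  crc  (88B, 4-aligned)
88..92  reserved  (4B, 4-aligned)
92..93  version  (1B, 1-aligned)
93..96  -- padding (3B)
96..104  mtime  (8B, 4-aligned)
104..124  offset  (20B, 4-aligned)
124..128  size  (4B, 4-aligned)
128..136  inode  (8B, 4-aligned)
136..160  n_entries  (24B, 4-aligned)
within Header: pitch at 4
136 + 4 = 140

140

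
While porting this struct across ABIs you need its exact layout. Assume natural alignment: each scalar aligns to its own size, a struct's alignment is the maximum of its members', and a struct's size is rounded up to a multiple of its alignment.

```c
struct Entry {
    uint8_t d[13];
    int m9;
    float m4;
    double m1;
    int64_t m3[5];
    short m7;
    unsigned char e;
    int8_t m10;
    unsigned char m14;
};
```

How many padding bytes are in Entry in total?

d at 0 (size 13, align 1) → ends 13
pad 3 to align 4 for m9
m9 at 16 (size 4, align 4) → ends 20
m4 at 20 (size 4, align 4) → ends 24
m1 at 24 (size 8, align 8) → ends 32
m3 at 32 (size 40, align 8) → ends 72
m7 at 72 (size 2, align 2) → ends 74
e at 74 (size 1, align 1) → ends 75
m10 at 75 (size 1, align 1) → ends 76
m14 at 76 (size 1, align 1) → ends 77
tail pad 3 to reach multiple of 8
total 80 bytes, alignment 8
data bytes 74, size 80 → padding 6

6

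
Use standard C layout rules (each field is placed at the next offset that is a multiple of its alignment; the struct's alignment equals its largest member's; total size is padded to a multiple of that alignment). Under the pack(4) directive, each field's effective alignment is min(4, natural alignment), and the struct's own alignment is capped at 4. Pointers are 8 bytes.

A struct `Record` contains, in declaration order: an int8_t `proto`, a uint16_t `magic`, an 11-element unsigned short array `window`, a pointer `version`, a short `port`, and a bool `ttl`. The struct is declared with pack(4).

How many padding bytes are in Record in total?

@0: proto [1B, align 1] → 1
+1 pad (align 2)
@2: magic [2B, align 2] → 4
@4: window [22B, align 2] → 26
+2 pad (align 4)
@28: version [8B, align 4] → 36
@36: port [2B, align 2] → 38
@38: ttl [1B, align 1] → 39
+1 tail pad (align 4)
size 40, align 4
data bytes 36, size 40 → padding 4

4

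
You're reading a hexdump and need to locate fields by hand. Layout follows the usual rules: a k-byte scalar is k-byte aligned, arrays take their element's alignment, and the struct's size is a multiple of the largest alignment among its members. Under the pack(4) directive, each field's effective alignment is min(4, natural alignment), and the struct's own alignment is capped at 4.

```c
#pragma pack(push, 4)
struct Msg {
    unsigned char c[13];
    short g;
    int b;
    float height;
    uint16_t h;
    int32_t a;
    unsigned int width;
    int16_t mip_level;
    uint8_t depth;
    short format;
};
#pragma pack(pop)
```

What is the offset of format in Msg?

40

@0: c [13B, align 1] → 13
+1 pad (align 2)
@14: g [2B, align 2] → 16
@16: b [4B, align 4] → 20
@20: height [4B, align 4] → 24
@24: h [2B, align 2] → 26
+2 pad (align 4)
@28: a [4B, align 4] → 32
@32: width [4B, align 4] → 36
@36: mip_level [2B, align 2] → 38
@38: depth [1B, align 1] → 39
+1 pad (align 2)
@40: format [2B, align 2] → 42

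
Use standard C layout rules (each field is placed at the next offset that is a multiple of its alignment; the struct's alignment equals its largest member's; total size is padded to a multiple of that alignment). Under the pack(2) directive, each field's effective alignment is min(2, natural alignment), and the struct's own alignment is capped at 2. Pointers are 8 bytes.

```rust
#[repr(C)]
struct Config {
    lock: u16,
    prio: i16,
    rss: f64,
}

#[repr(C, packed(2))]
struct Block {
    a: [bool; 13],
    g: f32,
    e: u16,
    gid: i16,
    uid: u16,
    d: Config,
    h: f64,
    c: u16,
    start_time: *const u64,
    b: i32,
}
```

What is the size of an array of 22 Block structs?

1364

Config: @0: lock [2B, align 2] → 2; @2: prio [2B, align 2] → 4; +4 pad (align 8); @8: rss [8B, align 8] → 16; size 16, align 8
@0: a [13B, align 1] → 13
+1 pad (align 2)
@14: g [4B, align 2] → 18
@18: e [2B, align 2] → 20
@20: gid [2B, align 2] → 22
@22: uid [2B, align 2] → 24
@24: d [16B, align 2] → 40
@40: h [8B, align 2] → 48
@48: c [2B, align 2] → 50
@50: start_time [8B, align 2] → 58
@58: b [4B, align 2] → 62
size 62, align 2
array of 22: 22 × 62 = 1364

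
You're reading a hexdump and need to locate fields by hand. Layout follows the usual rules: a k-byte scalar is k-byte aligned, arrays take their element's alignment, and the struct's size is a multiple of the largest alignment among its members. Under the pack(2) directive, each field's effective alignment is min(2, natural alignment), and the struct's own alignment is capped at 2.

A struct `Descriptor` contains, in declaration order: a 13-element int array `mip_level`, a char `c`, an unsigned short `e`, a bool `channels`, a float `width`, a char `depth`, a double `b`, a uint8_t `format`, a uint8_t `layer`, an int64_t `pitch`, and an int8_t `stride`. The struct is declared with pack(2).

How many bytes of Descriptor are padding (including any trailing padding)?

0..52  mip_level  (52B, 2-aligned)
52..53  c  (1B, 1-aligned)
53..54  -- padding (1B)
54..56  e  (2B, 2-aligned)
56..57  channels  (1B, 1-aligned)
57..58  -- padding (1B)
58..62  width  (4B, 2-aligned)
62..63  depth  (1B, 1-aligned)
63..64  -- padding (1B)
64..72  b  (8B, 2-aligned)
72..73  format  (1B, 1-aligned)
73..74  layer  (1B, 1-aligned)
74..82  pitch  (8B, 2-aligned)
82..83  stride  (1B, 1-aligned)
83..84  -- tail padding (1B)
sizeof = 84, alignof = 2
data bytes 80, size 84 → padding 4

4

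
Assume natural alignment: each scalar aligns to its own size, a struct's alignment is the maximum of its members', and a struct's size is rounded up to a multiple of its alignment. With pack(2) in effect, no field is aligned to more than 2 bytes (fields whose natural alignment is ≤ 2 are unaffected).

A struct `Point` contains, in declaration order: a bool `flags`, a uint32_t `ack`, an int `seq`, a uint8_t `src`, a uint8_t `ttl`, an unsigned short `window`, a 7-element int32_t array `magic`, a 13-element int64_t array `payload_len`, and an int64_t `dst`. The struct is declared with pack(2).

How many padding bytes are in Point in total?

0..1  flags  (1B, 1-aligned)
1..2  -- padding (1B)
2..6  ack  (4B, 2-aligned)
6..10  seq  (4B, 2-aligned)
10..11  src  (1B, 1-aligned)
11..12  ttl  (1B, 1-aligned)
12..14  window  (2B, 2-aligned)
14..42  magic  (28B, 2-aligned)
42..146  payload_len  (104B, 2-aligned)
146..154  dst  (8B, 2-aligned)
sizeof = 154, alignof = 2
data bytes 153, size 154 → padding 1

1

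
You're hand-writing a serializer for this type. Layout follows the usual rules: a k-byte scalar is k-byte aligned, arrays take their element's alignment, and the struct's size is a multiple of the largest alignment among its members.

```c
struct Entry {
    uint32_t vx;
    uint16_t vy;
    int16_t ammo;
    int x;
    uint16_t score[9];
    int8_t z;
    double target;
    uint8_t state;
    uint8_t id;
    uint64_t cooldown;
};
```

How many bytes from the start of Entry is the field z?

30

@0: vx [4B, align 4] → 4
@4: vy [2B, align 2] → 6
@6: ammo [2B, align 2] → 8
@8: x [4B, align 4] → 12
@12: score [18B, align 2] → 30
@30: z [1B, align 1] → 31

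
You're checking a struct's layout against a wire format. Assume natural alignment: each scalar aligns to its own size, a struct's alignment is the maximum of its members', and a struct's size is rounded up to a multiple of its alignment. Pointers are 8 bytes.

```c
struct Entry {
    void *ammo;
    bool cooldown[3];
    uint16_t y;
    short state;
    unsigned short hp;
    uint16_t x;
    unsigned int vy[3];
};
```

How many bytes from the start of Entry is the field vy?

0..8  ammo  (8B, 8-aligned)
8..11  cooldown  (3B, 1-aligned)
11..12  -- padding (1B)
12..14  y  (2B, 2-aligned)
14..16  state  (2B, 2-aligned)
16..18  hp  (2B, 2-aligned)
18..20  x  (2B, 2-aligned)
20..32  vy  (12B, 4-aligned)

20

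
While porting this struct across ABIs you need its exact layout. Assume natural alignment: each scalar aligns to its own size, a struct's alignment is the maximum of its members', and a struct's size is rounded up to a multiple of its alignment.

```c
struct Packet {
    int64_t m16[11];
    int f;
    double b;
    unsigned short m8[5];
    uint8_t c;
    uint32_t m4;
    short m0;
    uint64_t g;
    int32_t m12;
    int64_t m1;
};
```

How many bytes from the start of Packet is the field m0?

120

@0: m16 [88B, align 8] → 88
@88: f [4B, align 4] → 92
+4 pad (align 8)
@96: b [8B, align 8] → 104
@104: m8 [10B, align 2] → 114
@114: c [1B, align 1] → 115
+1 pad (align 4)
@116: m4 [4B, align 4] → 120
@120: m0 [2B, align 2] → 122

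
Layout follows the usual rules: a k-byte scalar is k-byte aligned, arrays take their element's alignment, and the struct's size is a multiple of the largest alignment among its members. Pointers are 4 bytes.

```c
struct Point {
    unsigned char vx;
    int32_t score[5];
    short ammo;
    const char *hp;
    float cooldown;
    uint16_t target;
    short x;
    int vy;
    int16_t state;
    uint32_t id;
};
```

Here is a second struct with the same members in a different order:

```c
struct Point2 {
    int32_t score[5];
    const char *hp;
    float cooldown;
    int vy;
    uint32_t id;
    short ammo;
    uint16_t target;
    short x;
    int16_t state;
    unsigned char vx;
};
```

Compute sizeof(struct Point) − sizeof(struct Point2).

vx at 0 (size 1, align 1) → ends 1
pad 3 to align 4 for score
score at 4 (size 20, align 4) → ends 24
ammo at 24 (size 2, align 2) → ends 26
pad 2 to align 4 for hp
hp at 28 (size 4, align 4) → ends 32
cooldown at 32 (size 4, align 4) → ends 36
target at 36 (size 2, align 2) → ends 38
x at 38 (size 2, align 2) → ends 40
vy at 40 (size 4, align 4) → ends 44
state at 44 (size 2, align 2) → ends 46
pad 2 to align 4 for id
id at 48 (size 4, align 4) → ends 52
total 52 bytes, alignment 4
— Point2 —
score at 0 (size 20, align 4) → ends 20
hp at 20 (size 4, align 4) → ends 24
cooldown at 24 (size 4, align 4) → ends 28
vy at 28 (size 4, align 4) → ends 32
id at 32 (size 4, align 4) → ends 36
ammo at 36 (size 2, align 2) → ends 38
target at 38 (size 2, align 2) → ends 40
x at 40 (size 2, align 2) → ends 42
state at 42 (size 2, align 2) → ends 44
vx at 44 (size 1, align 1) → ends 45
tail pad 3 to reach multiple of 4
total 48 bytes, alignment 4
52 − 48 = 4

4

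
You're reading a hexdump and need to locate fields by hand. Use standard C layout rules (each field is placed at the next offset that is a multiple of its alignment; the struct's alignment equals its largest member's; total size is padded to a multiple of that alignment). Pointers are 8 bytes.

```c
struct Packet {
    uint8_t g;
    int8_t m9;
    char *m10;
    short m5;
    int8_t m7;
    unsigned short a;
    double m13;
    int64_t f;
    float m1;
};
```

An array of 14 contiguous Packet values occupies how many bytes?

@0: g [1B, align 1] → 1
@1: m9 [1B, align 1] → 2
+6 pad (align 8)
@8: m10 [8B, align 8] → 16
@16: m5 [2B, align 2] → 18
@18: m7 [1B, align 1] → 19
+1 pad (align 2)
@20: a [2B, align 2] → 22
+2 pad (align 8)
@24: m13 [8B, align 8] → 32
@32: f [8B, align 8] → 40
@40: m1 [4B, align 4] → 44
+4 tail pad (align 8)
size 48, align 8
array of 14: 14 × 48 = 672

672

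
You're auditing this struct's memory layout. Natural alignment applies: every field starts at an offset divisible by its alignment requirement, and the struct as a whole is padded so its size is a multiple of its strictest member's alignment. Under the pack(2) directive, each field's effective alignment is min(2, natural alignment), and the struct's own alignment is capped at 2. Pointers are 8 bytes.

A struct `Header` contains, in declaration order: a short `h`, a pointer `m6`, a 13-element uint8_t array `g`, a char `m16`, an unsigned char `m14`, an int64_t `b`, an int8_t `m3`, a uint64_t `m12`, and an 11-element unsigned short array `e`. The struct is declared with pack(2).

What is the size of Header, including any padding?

66

h at 0 (size 2, align 2) → ends 2
m6 at 2 (size 8, align 2) → ends 10
g at 10 (size 13, align 1) → ends 23
m16 at 23 (size 1, align 1) → ends 24
m14 at 24 (size 1, align 1) → ends 25
pad 1 to align 2 for b
b at 26 (size 8, align 2) → ends 34
m3 at 34 (size 1, align 1) → ends 35
pad 1 to align 2 for m12
m12 at 36 (size 8, align 2) → ends 44
e at 44 (size 22, align 2) → ends 66
total 66 bytes, alignment 2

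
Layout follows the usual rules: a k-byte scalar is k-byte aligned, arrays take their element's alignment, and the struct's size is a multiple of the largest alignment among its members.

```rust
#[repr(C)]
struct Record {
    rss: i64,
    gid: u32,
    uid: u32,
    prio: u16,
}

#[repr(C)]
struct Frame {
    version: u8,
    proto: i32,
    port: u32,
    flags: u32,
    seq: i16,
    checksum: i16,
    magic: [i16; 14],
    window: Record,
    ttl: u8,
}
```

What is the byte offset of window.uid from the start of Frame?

Record: @0: rss [8B, align 8] → 8; @8: gid [4B, align 4] → 12; @12: uid [4B, align 4] → 16; @16: prio [2B, align 2] → 18; +6 tail pad (align 8); size 24, align 8
@0: version [1B, align 1] → 1
+3 pad (align 4)
@4: proto [4B, align 4] → 8
@8: port [4B, align 4] → 12
@12: flags [4B, align 4] → 16
@16: seq [2B, align 2] → 18
@18: checksum [2B, align 2] → 20
@20: magic [28B, align 2] → 48
@48: window [24B, align 8] → 72
within Record: uid at 12
48 + 12 = 60

60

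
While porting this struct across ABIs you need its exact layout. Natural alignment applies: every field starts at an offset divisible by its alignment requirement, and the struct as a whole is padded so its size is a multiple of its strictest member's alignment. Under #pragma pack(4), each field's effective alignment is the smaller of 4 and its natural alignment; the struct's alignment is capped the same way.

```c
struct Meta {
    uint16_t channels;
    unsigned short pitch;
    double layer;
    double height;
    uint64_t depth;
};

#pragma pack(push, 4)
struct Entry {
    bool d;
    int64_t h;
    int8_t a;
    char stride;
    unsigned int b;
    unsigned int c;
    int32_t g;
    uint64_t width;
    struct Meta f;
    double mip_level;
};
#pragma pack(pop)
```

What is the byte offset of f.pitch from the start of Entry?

Meta: @0: channels [2B, align 2] → 2; @2: pitch [2B, align 2] → 4; +4 pad (align 8); @8: layer [8B, align 8] → 16; @16: height [8B, align 8] → 24; @24: depth [8B, align 8] → 32; size 32, align 8
@0: d [1B, align 1] → 1
+3 pad (align 4)
@4: h [8B, align 4] → 12
@12: a [1B, align 1] → 13
@13: stride [1B, align 1] → 14
+2 pad (align 4)
@16: b [4B, align 4] → 20
@20: c [4B, align 4] → 24
@24: g [4B, align 4] → 28
@28: width [8B, align 4] → 36
@36: f [32B, align 4] → 68
within Meta: pitch at 2
36 + 2 = 38

38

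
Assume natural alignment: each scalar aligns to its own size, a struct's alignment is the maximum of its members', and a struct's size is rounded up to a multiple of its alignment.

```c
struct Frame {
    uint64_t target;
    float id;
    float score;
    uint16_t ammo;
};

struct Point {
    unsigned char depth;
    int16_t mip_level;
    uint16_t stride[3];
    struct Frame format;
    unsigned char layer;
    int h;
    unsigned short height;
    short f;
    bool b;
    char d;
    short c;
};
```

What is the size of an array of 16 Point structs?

896

Frame: @0: target [8B, align 8] → 8; @8: id [4B, align 4] → 12; @12: score [4B, align 4] → 16; @16: ammo [2B, align 2] → 18; +6 tail pad (align 8); size 24, align 8
@0: depth [1B, align 1] → 1
+1 pad (align 2)
@2: mip_level [2B, align 2] → 4
@4: stride [6B, align 2] → 10
+6 pad (align 8)
@16: format [24B, align 8] → 40
@40: layer [1B, align 1] → 41
+3 pad (align 4)
@44: h [4B, align 4] → 48
@48: height [2B, align 2] → 50
@50: f [2B, align 2] → 52
@52: b [1B, align 1] → 53
@53: d [1B, align 1] → 54
@54: c [2B, align 2] → 56
size 56, align 8
array of 16: 16 × 56 = 896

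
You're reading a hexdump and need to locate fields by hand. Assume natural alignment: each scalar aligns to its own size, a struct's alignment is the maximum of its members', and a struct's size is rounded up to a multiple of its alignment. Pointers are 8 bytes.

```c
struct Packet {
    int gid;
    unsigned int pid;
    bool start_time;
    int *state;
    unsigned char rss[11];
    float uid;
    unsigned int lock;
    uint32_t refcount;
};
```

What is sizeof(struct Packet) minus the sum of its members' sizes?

8

gid at 0 (size 4, align 4) → ends 4
pid at 4 (size 4, align 4) → ends 8
start_time at 8 (size 1, align 1) → ends 9
pad 7 to align 8 for state
state at 16 (size 8, align 8) → ends 24
rss at 24 (size 11, align 1) → ends 35
pad 1 to align 4 for uid
uid at 36 (size 4, align 4) → ends 40
lock at 40 (size 4, align 4) → ends 44
refcount at 44 (size 4, align 4) → ends 48
total 48 bytes, alignment 8
data bytes 40, size 48 → padding 8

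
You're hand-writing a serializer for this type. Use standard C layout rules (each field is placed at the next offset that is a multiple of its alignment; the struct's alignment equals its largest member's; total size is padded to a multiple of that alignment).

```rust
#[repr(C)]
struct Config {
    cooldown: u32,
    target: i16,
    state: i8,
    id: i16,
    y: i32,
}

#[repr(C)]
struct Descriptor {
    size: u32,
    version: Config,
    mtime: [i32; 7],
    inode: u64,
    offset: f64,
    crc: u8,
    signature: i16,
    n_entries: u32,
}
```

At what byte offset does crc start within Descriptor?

Config: cooldown at 0 (size 4, align 4) → ends 4; target at 4 (size 2, align 2) → ends 6; state at 6 (size 1, align 1) → ends 7; pad 1 to align 2 for id; id at 8 (size 2, align 2) → ends 10; pad 2 to align 4 for y; y at 12 (size 4, align 4) → ends 16; total 16 bytes, alignment 4
size at 0 (size 4, align 4) → ends 4
version at 4 (size 16, align 4) → ends 20
mtime at 20 (size 28, align 4) → ends 48
inode at 48 (size 8, align 8) → ends 56
offset at 56 (size 8, align 8) → ends 64
crc at 64 (size 1, align 1) → ends 65

64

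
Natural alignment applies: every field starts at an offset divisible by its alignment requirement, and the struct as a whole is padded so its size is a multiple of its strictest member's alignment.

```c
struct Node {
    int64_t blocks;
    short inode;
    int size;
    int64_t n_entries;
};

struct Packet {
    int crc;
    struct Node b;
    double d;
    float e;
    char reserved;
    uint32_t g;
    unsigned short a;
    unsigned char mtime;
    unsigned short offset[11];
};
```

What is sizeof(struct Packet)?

Node: 0..8  blocks  (8B, 8-aligned); 8..10  inode  (2B, 2-aligned); 10..12  -- padding (2B); 12..16  size  (4B, 4-aligned); 16..24  n_entries  (8B, 8-aligned); sizeof = 24, alignof = 8
0..4  crc  (4B, 4-aligned)
4..8  -- padding (4B)
8..32  b  (24B, 8-aligned)
32..40  d  (8B, 8-aligned)
40..44  e  (4B, 4-aligned)
44..45  reserved  (1B, 1-aligned)
45..48  -- padding (3B)
48..52  g  (4B, 4-aligned)
52..54  a  (2B, 2-aligned)
54..55  mtime  (1B, 1-aligned)
55..56  -- padding (1B)
56..78  offset  (22B, 2-aligned)
78..80  -- tail padding (2B)
sizeof = 80, alignof = 8

80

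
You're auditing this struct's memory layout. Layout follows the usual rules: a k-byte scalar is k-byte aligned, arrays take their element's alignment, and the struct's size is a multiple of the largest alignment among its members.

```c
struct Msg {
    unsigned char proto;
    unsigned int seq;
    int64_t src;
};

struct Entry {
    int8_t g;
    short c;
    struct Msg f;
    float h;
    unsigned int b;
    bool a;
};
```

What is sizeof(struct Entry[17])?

Msg: proto at 0 (size 1, align 1) → ends 1; pad 3 to align 4 for seq; seq at 4 (size 4, align 4) → ends 8; src at 8 (size 8, align 8) → ends 16; total 16 bytes, alignment 8
g at 0 (size 1, align 1) → ends 1
pad 1 to align 2 for c
c at 2 (size 2, align 2) → ends 4
pad 4 to align 8 for f
f at 8 (size 16, align 8) → ends 24
h at 24 (size 4, align 4) → ends 28
b at 28 (size 4, align 4) → ends 32
a at 32 (size 1, align 1) → ends 33
tail pad 7 to reach multiple of 8
total 40 bytes, alignment 8
array of 17: 17 × 40 = 680

680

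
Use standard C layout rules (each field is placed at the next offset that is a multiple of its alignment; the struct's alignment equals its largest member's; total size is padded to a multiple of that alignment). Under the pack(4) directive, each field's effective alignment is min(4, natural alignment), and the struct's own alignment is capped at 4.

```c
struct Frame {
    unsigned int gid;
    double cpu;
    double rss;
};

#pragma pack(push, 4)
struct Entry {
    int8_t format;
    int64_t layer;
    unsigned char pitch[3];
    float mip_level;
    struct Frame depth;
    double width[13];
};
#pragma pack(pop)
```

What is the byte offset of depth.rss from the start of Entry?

Frame: gid at 0 (size 4, align 4) → ends 4; pad 4 to align 8 for cpu; cpu at 8 (size 8, align 8) → ends 16; rss at 16 (size 8, align 8) → ends 24; total 24 bytes, alignment 8
format at 0 (size 1, align 1) → ends 1
pad 3 to align 4 for layer
layer at 4 (size 8, align 4) → ends 12
pitch at 12 (size 3, align 1) → ends 15
pad 1 to align 4 for mip_level
mip_level at 16 (size 4, align 4) → ends 20
depth at 20 (size 24, align 4) → ends 44
within Frame: rss at 16
20 + 16 = 36

36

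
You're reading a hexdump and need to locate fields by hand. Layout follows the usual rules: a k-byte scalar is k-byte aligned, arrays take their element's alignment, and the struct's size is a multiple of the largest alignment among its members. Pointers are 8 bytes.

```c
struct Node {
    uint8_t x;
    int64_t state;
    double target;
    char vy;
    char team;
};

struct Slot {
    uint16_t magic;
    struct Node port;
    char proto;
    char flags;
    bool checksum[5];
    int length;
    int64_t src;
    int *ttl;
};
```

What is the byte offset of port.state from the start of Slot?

Node: x at 0 (size 1, align 1) → ends 1; pad 7 to align 8 for state; state at 8 (size 8, align 8) → ends 16; target at 16 (size 8, align 8) → ends 24; vy at 24 (size 1, align 1) → ends 25; team at 25 (size 1, align 1) → ends 26; tail pad 6 to reach multiple of 8; total 32 bytes, alignment 8
magic at 0 (size 2, align 2) → ends 2
pad 6 to align 8 for port
port at 8 (size 32, align 8) → ends 40
within Node: state at 8
8 + 8 = 16

16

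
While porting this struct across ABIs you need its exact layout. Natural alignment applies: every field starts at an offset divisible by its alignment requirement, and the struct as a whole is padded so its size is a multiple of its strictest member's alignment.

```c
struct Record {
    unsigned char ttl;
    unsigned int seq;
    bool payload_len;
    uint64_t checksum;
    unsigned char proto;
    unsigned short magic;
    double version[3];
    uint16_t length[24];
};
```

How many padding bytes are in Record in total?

0..1  ttl  (1B, 1-aligned)
1..4  -- padding (3B)
4..8  seq  (4B, 4-aligned)
8..9  payload_len  (1B, 1-aligned)
9..16  -- padding (7B)
16..24  checksum  (8B, 8-aligned)
24..25  proto  (1B, 1-aligned)
25..26  -- padding (1B)
26..28  magic  (2B, 2-aligned)
28..32  -- padding (4B)
32..56  version  (24B, 8-aligned)
56..104  length  (48B, 2-aligned)
sizeof = 104, alignof = 8
data bytes 89, size 104 → padding 15

15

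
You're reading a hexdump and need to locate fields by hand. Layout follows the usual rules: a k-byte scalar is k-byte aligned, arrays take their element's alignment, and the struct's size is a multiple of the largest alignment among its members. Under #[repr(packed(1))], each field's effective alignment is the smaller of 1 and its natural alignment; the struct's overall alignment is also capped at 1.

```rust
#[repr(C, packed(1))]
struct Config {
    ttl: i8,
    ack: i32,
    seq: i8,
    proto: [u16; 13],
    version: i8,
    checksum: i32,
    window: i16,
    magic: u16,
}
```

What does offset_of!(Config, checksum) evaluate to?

33

ttl at 0 (size 1, align 1) → ends 1
ack at 1 (size 4, align 1) → ends 5
seq at 5 (size 1, align 1) → ends 6
proto at 6 (size 26, align 1) → ends 32
version at 32 (size 1, align 1) → ends 33
checksum at 33 (size 4, align 1) → ends 37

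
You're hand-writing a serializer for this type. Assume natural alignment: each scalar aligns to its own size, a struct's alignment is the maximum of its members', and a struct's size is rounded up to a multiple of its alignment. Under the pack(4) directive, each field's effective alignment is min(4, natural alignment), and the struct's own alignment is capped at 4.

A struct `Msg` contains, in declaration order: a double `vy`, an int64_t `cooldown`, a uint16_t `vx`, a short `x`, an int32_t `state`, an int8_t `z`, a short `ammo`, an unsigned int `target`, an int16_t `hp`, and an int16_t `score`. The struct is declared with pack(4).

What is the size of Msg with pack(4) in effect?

@0: vy [8B, align 4] → 8
@8: cooldown [8B, align 4] → 16
@16: vx [2B, align 2] → 18
@18: x [2B, align 2] → 20
@20: state [4B, align 4] → 24
@24: z [1B, align 1] → 25
+1 pad (align 2)
@26: ammo [2B, align 2] → 28
@28: target [4B, align 4] → 32
@32: hp [2B, align 2] → 34
@34: score [2B, align 2] → 36
size 36, align 4

36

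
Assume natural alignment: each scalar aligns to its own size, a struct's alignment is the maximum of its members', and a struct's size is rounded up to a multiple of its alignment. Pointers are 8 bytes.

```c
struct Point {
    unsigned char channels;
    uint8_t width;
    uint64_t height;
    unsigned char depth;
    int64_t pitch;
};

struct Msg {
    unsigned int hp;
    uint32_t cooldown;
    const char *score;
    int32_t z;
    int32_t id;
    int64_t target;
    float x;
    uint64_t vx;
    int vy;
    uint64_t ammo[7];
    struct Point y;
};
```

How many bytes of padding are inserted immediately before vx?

Point: 0..1  channels  (1B, 1-aligned); 1..2  width  (1B, 1-aligned); 2..8  -- padding (6B); 8..16  height  (8B, 8-aligned); 16..17  depth  (1B, 1-aligned); 17..24  -- padding (7B); 24..32  pitch  (8B, 8-aligned); sizeof = 32, alignof = 8
0..4  hp  (4B, 4-aligned)
4..8  cooldown  (4B, 4-aligned)
8..16  score  (8B, 8-aligned)
16..20  z  (4B, 4-aligned)
20..24  id  (4B, 4-aligned)
24..32  target  (8B, 8-aligned)
32..36  x  (4B, 4-aligned)
36..40  -- padding (4B)
40..48  vx  (8B, 8-aligned)

4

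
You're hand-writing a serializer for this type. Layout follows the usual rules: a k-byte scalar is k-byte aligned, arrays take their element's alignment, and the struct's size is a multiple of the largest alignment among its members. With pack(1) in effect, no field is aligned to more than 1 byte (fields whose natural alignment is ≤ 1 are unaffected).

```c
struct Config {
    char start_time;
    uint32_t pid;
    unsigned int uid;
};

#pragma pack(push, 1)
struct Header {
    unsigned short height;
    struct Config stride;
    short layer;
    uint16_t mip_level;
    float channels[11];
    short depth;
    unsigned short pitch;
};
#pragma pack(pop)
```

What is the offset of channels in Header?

Config: @0: start_time [1B, align 1] → 1; +3 pad (align 4); @4: pid [4B, align 4] → 8; @8: uid [4B, align 4] → 12; size 12, align 4
@0: height [2B, align 1] → 2
@2: stride [12B, align 1] → 14
@14: layer [2B, align 1] → 16
@16: mip_level [2B, align 1] → 18
@18: channels [44B, align 1] → 62

18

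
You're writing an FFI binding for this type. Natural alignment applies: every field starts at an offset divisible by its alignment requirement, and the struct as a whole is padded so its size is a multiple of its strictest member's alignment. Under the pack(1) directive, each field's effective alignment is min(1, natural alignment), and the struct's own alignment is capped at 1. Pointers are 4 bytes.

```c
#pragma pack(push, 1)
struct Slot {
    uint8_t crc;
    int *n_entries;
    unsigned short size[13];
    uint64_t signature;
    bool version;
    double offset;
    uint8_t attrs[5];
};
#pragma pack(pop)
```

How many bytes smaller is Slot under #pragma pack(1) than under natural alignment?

19

natural layout:
  0..1  crc  (1B, 1-aligned)
  1..4  -- padding (3B)
  4..8  n_entries  (4B, 4-aligned)
  8..34  size  (26B, 2-aligned)
  34..40  -- padding (6B)
  40..48  signature  (8B, 8-aligned)
  48..49  version  (1B, 1-aligned)
  49..56  -- padding (7B)
  56..64  offset  (8B, 8-aligned)
  64..69  attrs  (5B, 1-aligned)
  69..72  -- tail padding (3B)
  sizeof = 72, alignof = 8
packed(1) layout:
  0..1  crc  (1B, 1-aligned)
  1..5  n_entries  (4B, 1-aligned)
  5..31  size  (26B, 1-aligned)
  31..39  signature  (8B, 1-aligned)
  39..40  version  (1B, 1-aligned)
  40..48  offset  (8B, 1-aligned)
  48..53  attrs  (5B, 1-aligned)
  sizeof = 53, alignof = 1
72 − 53 = 19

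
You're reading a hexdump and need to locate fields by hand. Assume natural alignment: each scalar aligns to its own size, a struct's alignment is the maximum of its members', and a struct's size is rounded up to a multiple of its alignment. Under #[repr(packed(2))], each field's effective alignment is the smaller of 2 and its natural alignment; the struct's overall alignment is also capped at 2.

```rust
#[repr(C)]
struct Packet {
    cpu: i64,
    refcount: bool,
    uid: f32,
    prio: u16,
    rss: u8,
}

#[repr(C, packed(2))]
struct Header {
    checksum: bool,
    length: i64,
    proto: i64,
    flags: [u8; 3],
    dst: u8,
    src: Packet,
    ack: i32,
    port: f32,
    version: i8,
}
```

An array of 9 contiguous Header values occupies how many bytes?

504

Packet: 0..8  cpu  (8B, 8-aligned); 8..9  refcount  (1B, 1-aligned); 9..12  -- padding (3B); 12..16  uid  (4B, 4-aligned); 16..18  prio  (2B, 2-aligned); 18..19  rss  (1B, 1-aligned); 19..24  -- tail padding (5B); sizeof = 24, alignof = 8
0..1  checksum  (1B, 1-aligned)
1..2  -- padding (1B)
2..10  length  (8B, 2-aligned)
10..18  proto  (8B, 2-aligned)
18..21  flags  (3B, 1-aligned)
21..22  dst  (1B, 1-aligned)
22..46  src  (24B, 2-aligned)
46..50  ack  (4B, 2-aligned)
50..54  port  (4B, 2-aligned)
54..55  version  (1B, 1-aligned)
55..56  -- tail padding (1B)
sizeof = 56, alignof = 2
array of 9: 9 × 56 = 504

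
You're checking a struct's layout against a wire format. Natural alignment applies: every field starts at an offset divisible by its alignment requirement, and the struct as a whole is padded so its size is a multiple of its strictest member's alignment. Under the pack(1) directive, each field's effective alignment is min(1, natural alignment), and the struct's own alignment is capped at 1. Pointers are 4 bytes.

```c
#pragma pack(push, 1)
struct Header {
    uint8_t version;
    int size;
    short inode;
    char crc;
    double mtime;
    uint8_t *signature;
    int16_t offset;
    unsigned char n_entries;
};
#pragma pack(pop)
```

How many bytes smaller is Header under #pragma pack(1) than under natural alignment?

natural layout:
  version at 0 (size 1, align 1) → ends 1
  pad 3 to align 4 for size
  size at 4 (size 4, align 4) → ends 8
  inode at 8 (size 2, align 2) → ends 10
  crc at 10 (size 1, align 1) → ends 11
  pad 5 to align 8 for mtime
  mtime at 16 (size 8, align 8) → ends 24
  signature at 24 (size 4, align 4) → ends 28
  offset at 28 (size 2, align 2) → ends 30
  n_entries at 30 (size 1, align 1) → ends 31
  tail pad 1 to reach multiple of 8
  total 32 bytes, alignment 8
packed(1) layout:
  version at 0 (size 1, align 1) → ends 1
  size at 1 (size 4, align 1) → ends 5
  inode at 5 (size 2, align 1) → ends 7
  crc at 7 (size 1, align 1) → ends 8
  mtime at 8 (size 8, align 1) → ends 16
  signature at 16 (size 4, align 1) → ends 20
  offset at 20 (size 2, align 1) → ends 22
  n_entries at 22 (size 1, align 1) → ends 23
  total 23 bytes, alignment 1
32 − 23 = 9

9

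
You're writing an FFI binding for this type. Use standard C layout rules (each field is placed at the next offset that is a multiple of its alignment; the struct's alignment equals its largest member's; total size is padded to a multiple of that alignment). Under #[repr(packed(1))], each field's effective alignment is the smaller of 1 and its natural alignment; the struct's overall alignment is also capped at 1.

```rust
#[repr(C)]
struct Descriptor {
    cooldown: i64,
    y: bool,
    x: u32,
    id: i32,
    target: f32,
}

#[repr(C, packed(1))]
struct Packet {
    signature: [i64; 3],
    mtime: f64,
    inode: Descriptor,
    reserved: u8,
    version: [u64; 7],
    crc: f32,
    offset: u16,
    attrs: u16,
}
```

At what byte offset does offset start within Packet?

Descriptor: 0..8  cooldown  (8B, 8-aligned); 8..9  y  (1B, 1-aligned); 9..12  -- padding (3B); 12..16  x  (4B, 4-aligned); 16..20  id  (4B, 4-aligned); 20..24  target  (4B, 4-aligned); sizeof = 24, alignof = 8
0..24  signature  (24B, 1-aligned)
24..32  mtime  (8B, 1-aligned)
32..56  inode  (24B, 1-aligned)
56..57  reserved  (1B, 1-aligned)
57..113  version  (56B, 1-aligned)
113..117  crc  (4B, 1-aligned)
117..119  offset  (2B, 1-aligned)

117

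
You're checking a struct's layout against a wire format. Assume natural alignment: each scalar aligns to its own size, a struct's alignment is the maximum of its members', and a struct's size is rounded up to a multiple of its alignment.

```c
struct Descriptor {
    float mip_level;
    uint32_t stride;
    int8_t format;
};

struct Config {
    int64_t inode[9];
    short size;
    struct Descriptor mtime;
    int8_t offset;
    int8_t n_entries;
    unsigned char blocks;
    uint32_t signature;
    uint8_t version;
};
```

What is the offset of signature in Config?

92

Descriptor: 0..4  mip_level  (4B, 4-aligned); 4..8  stride  (4B, 4-aligned); 8..9  format  (1B, 1-aligned); 9..12  -- tail padding (3B); sizeof = 12, alignof = 4
0..72  inode  (72B, 8-aligned)
72..74  size  (2B, 2-aligned)
74..76  -- padding (2B)
76..88  mtime  (12B, 4-aligned)
88..89  offset  (1B, 1-aligned)
89..90  n_entries  (1B, 1-aligned)
90..91  blocks  (1B, 1-aligned)
91..92  -- padding (1B)
92..96  signature  (4B, 4-aligned)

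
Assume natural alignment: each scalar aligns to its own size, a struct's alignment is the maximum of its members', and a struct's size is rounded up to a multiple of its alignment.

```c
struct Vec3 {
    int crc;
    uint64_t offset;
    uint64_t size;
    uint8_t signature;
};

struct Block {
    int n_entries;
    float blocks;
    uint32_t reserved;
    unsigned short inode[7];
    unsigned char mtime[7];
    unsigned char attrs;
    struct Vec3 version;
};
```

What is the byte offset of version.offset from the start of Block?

48

Vec3: @0: crc [4B, align 4] → 4; +4 pad (align 8); @8: offset [8B, align 8] → 16; @16: size [8B, align 8] → 24; @24: signature [1B, align 1] → 25; +7 tail pad (align 8); size 32, align 8
@0: n_entries [4B, align 4] → 4
@4: blocks [4B, align 4] → 8
@8: reserved [4B, align 4] → 12
@12: inode [14B, align 2] → 26
@26: mtime [7B, align 1] → 33
@33: attrs [1B, align 1] → 34
+6 pad (align 8)
@40: version [32B, align 8] → 72
within Vec3: offset at 8
40 + 8 = 48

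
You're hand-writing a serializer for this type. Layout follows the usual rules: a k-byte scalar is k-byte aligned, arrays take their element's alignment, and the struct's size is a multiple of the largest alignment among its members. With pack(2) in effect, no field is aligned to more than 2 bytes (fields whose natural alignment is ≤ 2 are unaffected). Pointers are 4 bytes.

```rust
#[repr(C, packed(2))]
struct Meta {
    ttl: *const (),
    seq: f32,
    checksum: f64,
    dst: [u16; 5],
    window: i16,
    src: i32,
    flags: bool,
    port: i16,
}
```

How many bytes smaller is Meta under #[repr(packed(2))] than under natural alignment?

4

natural layout:
  0..4  ttl  (4B, 4-aligned)
  4..8  seq  (4B, 4-aligned)
  8..16  checksum  (8B, 8-aligned)
  16..26  dst  (10B, 2-aligned)
  26..28  window  (2B, 2-aligned)
  28..32  src  (4B, 4-aligned)
  32..33  flags  (1B, 1-aligned)
  33..34  -- padding (1B)
  34..36  port  (2B, 2-aligned)
  36..40  -- tail padding (4B)
  sizeof = 40, alignof = 8
packed(2) layout:
  0..4  ttl  (4B, 2-aligned)
  4..8  seq  (4B, 2-aligned)
  8..16  checksum  (8B, 2-aligned)
  16..26  dst  (10B, 2-aligned)
  26..28  window  (2B, 2-aligned)
  28..32  src  (4B, 2-aligned)
  32..33  flags  (1B, 1-aligned)
  33..34  -- padding (1B)
  34..36  port  (2B, 2-aligned)
  sizeof = 36, alignof = 2
40 − 36 = 4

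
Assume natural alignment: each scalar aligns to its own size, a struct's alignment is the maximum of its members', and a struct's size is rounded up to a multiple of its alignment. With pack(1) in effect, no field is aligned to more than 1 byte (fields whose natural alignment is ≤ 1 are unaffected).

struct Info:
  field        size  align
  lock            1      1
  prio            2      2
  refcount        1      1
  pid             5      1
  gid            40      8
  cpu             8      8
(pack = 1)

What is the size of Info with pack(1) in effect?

57

lock at 0 (size 1, align 1) → ends 1
prio at 1 (size 2, align 1) → ends 3
refcount at 3 (size 1, align 1) → ends 4
pid at 4 (size 5, align 1) → ends 9
gid at 9 (size 40, align 1) → ends 49
cpu at 49 (size 8, align 1) → ends 57
total 57 bytes, alignment 1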